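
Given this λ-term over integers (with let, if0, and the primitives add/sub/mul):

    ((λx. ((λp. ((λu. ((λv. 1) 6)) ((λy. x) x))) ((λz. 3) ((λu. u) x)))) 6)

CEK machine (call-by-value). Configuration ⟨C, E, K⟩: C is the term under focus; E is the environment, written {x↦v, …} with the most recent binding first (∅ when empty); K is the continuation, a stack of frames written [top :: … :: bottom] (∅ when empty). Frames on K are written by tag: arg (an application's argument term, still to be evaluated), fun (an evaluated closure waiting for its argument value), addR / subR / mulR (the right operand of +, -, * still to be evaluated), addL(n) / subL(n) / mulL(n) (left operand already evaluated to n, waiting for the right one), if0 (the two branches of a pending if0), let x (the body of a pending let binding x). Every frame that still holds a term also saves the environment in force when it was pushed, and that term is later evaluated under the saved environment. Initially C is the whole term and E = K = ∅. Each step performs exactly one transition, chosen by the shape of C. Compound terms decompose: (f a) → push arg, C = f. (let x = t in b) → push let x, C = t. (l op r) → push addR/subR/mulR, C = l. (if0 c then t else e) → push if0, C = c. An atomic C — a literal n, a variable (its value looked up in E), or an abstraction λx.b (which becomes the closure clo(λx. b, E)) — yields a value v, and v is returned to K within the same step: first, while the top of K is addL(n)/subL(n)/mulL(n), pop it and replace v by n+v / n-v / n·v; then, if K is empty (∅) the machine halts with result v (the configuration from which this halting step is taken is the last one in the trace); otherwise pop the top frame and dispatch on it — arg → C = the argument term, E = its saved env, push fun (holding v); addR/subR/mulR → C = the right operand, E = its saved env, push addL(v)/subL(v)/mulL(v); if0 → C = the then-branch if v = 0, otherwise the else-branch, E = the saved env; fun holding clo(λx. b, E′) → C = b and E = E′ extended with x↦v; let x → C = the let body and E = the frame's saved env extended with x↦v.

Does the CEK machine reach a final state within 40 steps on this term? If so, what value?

t=0: [C=((λx. ((λp. ((λu. ((λv. 1) 6)) ((λy. x) x))) ((λz. 3) ((λu. u) x)))) 6) | E=∅ | K=∅]
t=1: [C=(λx. ((λp. ((λu. ((λv. 1) 6)) ((λy. x) x))) ((λz. 3) ((λu. u) x)))) | E=∅ | K=[arg]]
t=2: [C=6 | E=∅ | K=[fun]]
t=3: [C=((λp. ((λu. ((λv. 1) 6)) ((λy. x) x))) ((λz. 3) ((λu. u) x))) | E={x↦6} | K=∅]
t=4: [C=(λp. ((λu. ((λv. 1) 6)) ((λy. x) x))) | E={x↦6} | K=[arg]]
t=5: [C=((λz. 3) ((λu. u) x)) | E={x↦6} | K=[fun]]
t=6: [C=(λz. 3) | E={x↦6} | K=[arg :: fun]]
t=7: [C=((λu. u) x) | E={x↦6} | K=[fun :: fun]]
t=8: [C=(λu. u) | E={x↦6} | K=[arg :: fun :: fun]]
t=9: [C=x | E={x↦6} | K=[fun :: fun :: fun]]
t=10: [C=u | E={u↦6, x↦6} | K=[fun :: fun]]
t=11: [C=3 | E={z↦6, x↦6} | K=[fun]]
t=12: [C=((λu. ((λv. 1) 6)) ((λy. x) x)) | E={p↦3, x↦6} | K=∅]
t=13: [C=(λu. ((λv. 1) 6)) | E={p↦3, x↦6} | K=[arg]]
t=14: [C=((λy. x) x) | E={p↦3, x↦6} | K=[fun]]
t=15: [C=(λy. x) | E={p↦3, x↦6} | K=[arg :: fun]]
t=16: [C=x | E={p↦3, x↦6} | K=[fun :: fun]]
t=17: [C=x | E={y↦6, p↦3, x↦6} | K=[fun]]
t=18: [C=((λv. 1) 6) | E={u↦6, p↦3, x↦6} | K=∅]
t=19: [C=(λv. 1) | E={u↦6, p↦3, x↦6} | K=[arg]]
t=20: [C=6 | E={u↦6, p↦3, x↦6} | K=[fun]]
t=21: [C=1 | E={v↦6, u↦6, p↦3, x↦6} | K=∅]
→ final value 1

Answer: 1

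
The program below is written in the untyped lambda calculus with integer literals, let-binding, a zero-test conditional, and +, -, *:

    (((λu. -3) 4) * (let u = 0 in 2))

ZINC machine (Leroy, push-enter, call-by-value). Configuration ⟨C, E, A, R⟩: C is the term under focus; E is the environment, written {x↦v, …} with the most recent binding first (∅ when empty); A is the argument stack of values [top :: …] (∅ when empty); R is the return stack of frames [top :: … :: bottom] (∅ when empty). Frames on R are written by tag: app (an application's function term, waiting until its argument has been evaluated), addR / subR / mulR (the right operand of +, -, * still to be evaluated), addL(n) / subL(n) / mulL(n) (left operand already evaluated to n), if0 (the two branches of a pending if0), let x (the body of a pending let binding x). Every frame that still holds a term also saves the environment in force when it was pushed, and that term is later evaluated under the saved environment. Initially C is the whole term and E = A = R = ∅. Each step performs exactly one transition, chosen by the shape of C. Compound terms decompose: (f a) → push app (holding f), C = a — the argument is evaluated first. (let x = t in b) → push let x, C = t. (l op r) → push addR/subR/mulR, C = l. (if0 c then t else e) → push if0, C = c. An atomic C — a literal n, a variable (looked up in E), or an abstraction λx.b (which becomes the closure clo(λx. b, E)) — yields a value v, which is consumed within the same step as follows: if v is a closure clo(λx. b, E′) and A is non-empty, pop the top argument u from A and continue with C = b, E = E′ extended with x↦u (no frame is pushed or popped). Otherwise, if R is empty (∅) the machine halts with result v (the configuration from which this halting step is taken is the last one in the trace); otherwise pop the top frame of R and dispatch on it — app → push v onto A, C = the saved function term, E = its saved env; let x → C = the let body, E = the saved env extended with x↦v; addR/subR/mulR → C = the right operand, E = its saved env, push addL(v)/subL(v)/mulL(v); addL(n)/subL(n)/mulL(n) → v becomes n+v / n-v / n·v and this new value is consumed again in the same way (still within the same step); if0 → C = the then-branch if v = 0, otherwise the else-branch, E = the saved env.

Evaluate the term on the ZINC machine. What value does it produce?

step 0: ⟨C=(((λu. -3) 4) * (let u = 0 in 2)); E=∅; A=∅; R=∅⟩
step 1: ⟨C=((λu. -3) 4); E=∅; A=∅; R=[mulR]⟩
step 2: ⟨C=4; E=∅; A=∅; R=[app :: mulR]⟩
step 3: ⟨C=(λu. -3); E=∅; A=[4]; R=[mulR]⟩
step 4: ⟨C=-3; E={u↦4}; A=∅; R=[mulR]⟩
step 5: ⟨C=(let u = 0 in 2); E=∅; A=∅; R=[mulL(-3)]⟩
step 6: ⟨C=0; E=∅; A=∅; R=[let u :: mulL(-3)]⟩
step 7: ⟨C=2; E={u↦0}; A=∅; R=[mulL(-3)]⟩
→ final value -6

Answer: -6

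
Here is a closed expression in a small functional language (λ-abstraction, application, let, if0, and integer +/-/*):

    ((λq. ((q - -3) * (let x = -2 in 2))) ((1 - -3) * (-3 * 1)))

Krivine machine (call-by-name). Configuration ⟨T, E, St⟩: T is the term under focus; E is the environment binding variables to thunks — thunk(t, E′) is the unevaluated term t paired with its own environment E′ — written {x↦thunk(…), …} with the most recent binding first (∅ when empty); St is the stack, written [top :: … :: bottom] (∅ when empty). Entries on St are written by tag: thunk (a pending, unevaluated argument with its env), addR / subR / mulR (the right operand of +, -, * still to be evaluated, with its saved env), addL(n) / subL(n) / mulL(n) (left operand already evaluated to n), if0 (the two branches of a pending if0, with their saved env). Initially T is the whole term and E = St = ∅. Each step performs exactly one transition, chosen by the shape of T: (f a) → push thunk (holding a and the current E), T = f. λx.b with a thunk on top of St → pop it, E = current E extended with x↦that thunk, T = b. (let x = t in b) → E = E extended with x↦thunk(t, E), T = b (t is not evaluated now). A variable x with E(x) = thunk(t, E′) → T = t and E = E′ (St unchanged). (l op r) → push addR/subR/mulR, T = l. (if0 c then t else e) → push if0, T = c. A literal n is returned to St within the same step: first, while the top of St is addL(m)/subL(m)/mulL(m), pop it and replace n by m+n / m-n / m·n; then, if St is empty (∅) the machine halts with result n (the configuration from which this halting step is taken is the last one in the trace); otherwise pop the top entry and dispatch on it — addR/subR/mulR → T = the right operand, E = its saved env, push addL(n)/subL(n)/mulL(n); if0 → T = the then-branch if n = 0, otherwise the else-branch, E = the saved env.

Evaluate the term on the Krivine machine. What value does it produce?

Answer: -18

Derivation:
step 0: ⟨T=((λq. ((q - -3) * (let x = -2 in 2))) ((1 - -3) * (-3 * 1))); E=∅; St=∅⟩
step 1: ⟨T=(λq. ((q - -3) * (let x = -2 in 2))); E=∅; St=[thunk]⟩
step 2: ⟨T=((q - -3) * (let x = -2 in 2)); E={q↦thunk(((1 - -3) * (-3 * 1)), ∅)}; St=∅⟩
step 3: ⟨T=(q - -3); E={q↦thunk(((1 - -3) * (-3 * 1)), ∅)}; St=[mulR]⟩
step 4: ⟨T=q; E={q↦thunk(((1 - -3) * (-3 * 1)), ∅)}; St=[subR :: mulR]⟩
step 5: ⟨T=((1 - -3) * (-3 * 1)); E=∅; St=[subR :: mulR]⟩
step 6: ⟨T=(1 - -3); E=∅; St=[mulR :: subR :: mulR]⟩
step 7: ⟨T=1; E=∅; St=[subR :: mulR :: subR :: mulR]⟩
step 8: ⟨T=-3; E=∅; St=[subL(1) :: mulR :: subR :: mulR]⟩
step 9: ⟨T=(-3 * 1); E=∅; St=[mulL(4) :: subR :: mulR]⟩
step 10: ⟨T=-3; E=∅; St=[mulR :: mulL(4) :: subR :: mulR]⟩
step 11: ⟨T=1; E=∅; St=[mulL(-3) :: mulL(4) :: subR :: mulR]⟩
step 12: ⟨T=-3; E={q↦thunk(((1 - -3) * (-3 * 1)), ∅)}; St=[subL(-12) :: mulR]⟩
step 13: ⟨T=(let x = -2 in 2); E={q↦thunk(((1 - -3) * (-3 * 1)), ∅)}; St=[mulL(-9)]⟩
step 14: ⟨T=2; E={x↦thunk(-2, {q↦thunk(((1 - -3) * (-3 * 1)), ∅)}), q↦thunk(((1 - -3) * (-3 * 1)), ∅)}; St=[mulL(-9)]⟩
→ final value -18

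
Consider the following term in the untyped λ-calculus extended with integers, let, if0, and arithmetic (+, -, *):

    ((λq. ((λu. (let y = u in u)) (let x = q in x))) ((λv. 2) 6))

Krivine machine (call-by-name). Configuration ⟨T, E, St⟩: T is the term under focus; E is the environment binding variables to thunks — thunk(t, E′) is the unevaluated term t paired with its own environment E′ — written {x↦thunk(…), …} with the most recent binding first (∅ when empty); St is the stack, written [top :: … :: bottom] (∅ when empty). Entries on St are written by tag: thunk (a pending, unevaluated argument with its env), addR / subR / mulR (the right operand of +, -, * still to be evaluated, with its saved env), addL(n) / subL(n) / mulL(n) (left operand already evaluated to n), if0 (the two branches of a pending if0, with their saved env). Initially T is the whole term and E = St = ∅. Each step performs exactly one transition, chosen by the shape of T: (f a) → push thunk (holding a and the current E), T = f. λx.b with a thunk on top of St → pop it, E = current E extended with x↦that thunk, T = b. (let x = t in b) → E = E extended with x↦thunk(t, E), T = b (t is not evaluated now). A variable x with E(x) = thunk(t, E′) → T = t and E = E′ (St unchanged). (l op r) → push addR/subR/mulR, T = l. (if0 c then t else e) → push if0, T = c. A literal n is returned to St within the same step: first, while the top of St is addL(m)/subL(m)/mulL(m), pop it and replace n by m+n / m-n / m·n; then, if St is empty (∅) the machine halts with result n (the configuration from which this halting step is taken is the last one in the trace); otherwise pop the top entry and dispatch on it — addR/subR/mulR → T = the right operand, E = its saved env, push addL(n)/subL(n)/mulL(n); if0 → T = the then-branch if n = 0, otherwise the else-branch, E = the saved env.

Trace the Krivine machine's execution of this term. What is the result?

Answer: 2

Execution trace:
step 0: <T=((λq. ((λu. (let y = u in u)) (let x = q in x))) ((λv. 2) 6)), E=∅, St=∅>
step 1: <T=(λq. ((λu. (let y = u in u)) (let x = q in x))), E=∅, St=[thunk]>
step 2: <T=((λu. (let y = u in u)) (let x = q in x)), E={q↦thunk(((λv. 2) 6), ∅)}, St=∅>
step 3: <T=(λu. (let y = u in u)), E={q↦thunk(((λv. 2) 6), ∅)}, St=[thunk]>
step 4: <T=(let y = u in u), E={u↦thunk((let x = q in x), {q↦thunk(((λv. 2) 6), ∅)}), q↦thunk(((λv. 2) 6), ∅)}, St=∅>
step 5: <T=u, E={y↦thunk(u, {u↦thunk((let x = q in x), {q↦thunk(((λv. 2) 6), ∅)}), q↦thunk(((λv. 2) 6), ∅)}), u↦thunk((let x = q in x), {q↦thunk(((λv. 2) 6), ∅)}), q↦thunk(((λv. 2) 6), ∅)}, St=∅>
step 6: <T=(let x = q in x), E={q↦thunk(((λv. 2) 6), ∅)}, St=∅>
step 7: <T=x, E={x↦thunk(q, {q↦thunk(((λv. 2) 6), ∅)}), q↦thunk(((λv. 2) 6), ∅)}, St=∅>
step 8: <T=q, E={q↦thunk(((λv. 2) 6), ∅)}, St=∅>
step 9: <T=((λv. 2) 6), E=∅, St=∅>
step 10: <T=(λv. 2), E=∅, St=[thunk]>
step 11: <T=2, E={v↦thunk(6, ∅)}, St=∅>
→ final value 2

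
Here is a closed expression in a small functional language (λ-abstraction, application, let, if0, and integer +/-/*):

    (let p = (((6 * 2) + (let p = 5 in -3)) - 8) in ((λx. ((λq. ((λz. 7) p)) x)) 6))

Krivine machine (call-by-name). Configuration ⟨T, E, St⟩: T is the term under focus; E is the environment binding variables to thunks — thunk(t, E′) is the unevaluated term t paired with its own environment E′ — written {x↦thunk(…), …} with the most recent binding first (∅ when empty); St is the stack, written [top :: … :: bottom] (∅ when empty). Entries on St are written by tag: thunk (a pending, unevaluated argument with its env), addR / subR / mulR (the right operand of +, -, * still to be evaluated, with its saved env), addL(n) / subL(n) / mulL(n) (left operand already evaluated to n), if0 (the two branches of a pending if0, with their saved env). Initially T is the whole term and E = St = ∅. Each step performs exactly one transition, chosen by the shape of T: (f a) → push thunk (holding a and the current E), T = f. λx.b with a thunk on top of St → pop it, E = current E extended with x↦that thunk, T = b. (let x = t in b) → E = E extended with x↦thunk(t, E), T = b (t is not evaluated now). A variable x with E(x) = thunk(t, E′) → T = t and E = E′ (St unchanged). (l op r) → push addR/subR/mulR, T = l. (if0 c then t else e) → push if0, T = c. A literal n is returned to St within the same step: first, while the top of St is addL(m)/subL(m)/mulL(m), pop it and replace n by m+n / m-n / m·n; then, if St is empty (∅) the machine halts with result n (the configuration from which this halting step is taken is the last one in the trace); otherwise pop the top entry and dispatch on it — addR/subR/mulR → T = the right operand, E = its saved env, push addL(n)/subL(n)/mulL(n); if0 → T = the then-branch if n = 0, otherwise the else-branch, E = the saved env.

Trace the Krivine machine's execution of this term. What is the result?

Answer: 7

Execution trace:
[0] [T=(let p = (((6 * 2) + (let p = 5 in -3)) - 8) in ((λx. ((λq. ((λz. 7) p)) x)) 6)) | E=∅ | St=∅]
[1] [T=((λx. ((λq. ((λz. 7) p)) x)) 6) | E={p↦thunk((((6 * 2) + (let p = 5 in -3)) - 8), ∅)} | St=∅]
[2] [T=(λx. ((λq. ((λz. 7) p)) x)) | E={p↦thunk((((6 * 2) + (let p = 5 in -3)) - 8), ∅)} | St=[thunk]]
[3] [T=((λq. ((λz. 7) p)) x) | E={x↦thunk(6, {p↦thunk((((6 * 2) + (let p = 5 in -3)) - 8), ∅)}), p↦thunk((((6 * 2) + (let p = 5 in -3)) - 8), ∅)} | St=∅]
[4] [T=(λq. ((λz. 7) p)) | E={x↦thunk(6, {p↦thunk((((6 * 2) + (let p = 5 in -3)) - 8), ∅)}), p↦thunk((((6 * 2) + (let p = 5 in -3)) - 8), ∅)} | St=[thunk]]
[5] [T=((λz. 7) p) | E={q↦thunk(x, {x↦thunk(6, {p↦thunk((((6 * 2) + (let p = 5 in -3)) - 8), ∅)}), p↦thunk((((6 * 2) + (let p = 5 in -3)) - 8), ∅)}), x↦thunk(6, {p↦thunk((((6 * 2) + (let p = 5 in -3)) - 8), ∅)}), p↦thunk((((6 * 2) + (let p = 5 in -3)) - 8), ∅)} | St=∅]
[6] [T=(λz. 7) | E={q↦thunk(x, {x↦thunk(6, {p↦thunk((((6 * 2) + (let p = 5 in -3)) - 8), ∅)}), p↦thunk((((6 * 2) + (let p = 5 in -3)) - 8), ∅)}), x↦thunk(6, {p↦thunk((((6 * 2) + (let p = 5 in -3)) - 8), ∅)}), p↦thunk((((6 * 2) + (let p = 5 in -3)) - 8), ∅)} | St=[thunk]]
[7] [T=7 | E={z↦thunk(p, {q↦thunk(x, {x↦thunk(6, {p↦thunk((((6 * 2) + (let p = 5 in -3)) - 8), ∅)}), p↦thunk((((6 * 2) + (let p = 5 in -3)) - 8), ∅)}), x↦thunk(6, {p↦thunk((((6 * 2) + (let p = 5 in -3)) - 8), ∅)}), p↦thunk((((6 * 2) + (let p = 5 in -3)) - 8), ∅)}), q↦thunk(x, {x↦thunk(6, {p↦thunk((((6 * 2) + (let p = 5 in -3)) - 8), ∅)}), p↦thunk((((6 * 2) + (let p = 5 in -3)) - 8), ∅)}), x↦thunk(6, {p↦thunk((((6 * 2) + (let p = 5 in -3)) - 8), ∅)}), p↦thunk((((6 * 2) + (let p = 5 in -3)) - 8), ∅)} | St=∅]
→ final value 7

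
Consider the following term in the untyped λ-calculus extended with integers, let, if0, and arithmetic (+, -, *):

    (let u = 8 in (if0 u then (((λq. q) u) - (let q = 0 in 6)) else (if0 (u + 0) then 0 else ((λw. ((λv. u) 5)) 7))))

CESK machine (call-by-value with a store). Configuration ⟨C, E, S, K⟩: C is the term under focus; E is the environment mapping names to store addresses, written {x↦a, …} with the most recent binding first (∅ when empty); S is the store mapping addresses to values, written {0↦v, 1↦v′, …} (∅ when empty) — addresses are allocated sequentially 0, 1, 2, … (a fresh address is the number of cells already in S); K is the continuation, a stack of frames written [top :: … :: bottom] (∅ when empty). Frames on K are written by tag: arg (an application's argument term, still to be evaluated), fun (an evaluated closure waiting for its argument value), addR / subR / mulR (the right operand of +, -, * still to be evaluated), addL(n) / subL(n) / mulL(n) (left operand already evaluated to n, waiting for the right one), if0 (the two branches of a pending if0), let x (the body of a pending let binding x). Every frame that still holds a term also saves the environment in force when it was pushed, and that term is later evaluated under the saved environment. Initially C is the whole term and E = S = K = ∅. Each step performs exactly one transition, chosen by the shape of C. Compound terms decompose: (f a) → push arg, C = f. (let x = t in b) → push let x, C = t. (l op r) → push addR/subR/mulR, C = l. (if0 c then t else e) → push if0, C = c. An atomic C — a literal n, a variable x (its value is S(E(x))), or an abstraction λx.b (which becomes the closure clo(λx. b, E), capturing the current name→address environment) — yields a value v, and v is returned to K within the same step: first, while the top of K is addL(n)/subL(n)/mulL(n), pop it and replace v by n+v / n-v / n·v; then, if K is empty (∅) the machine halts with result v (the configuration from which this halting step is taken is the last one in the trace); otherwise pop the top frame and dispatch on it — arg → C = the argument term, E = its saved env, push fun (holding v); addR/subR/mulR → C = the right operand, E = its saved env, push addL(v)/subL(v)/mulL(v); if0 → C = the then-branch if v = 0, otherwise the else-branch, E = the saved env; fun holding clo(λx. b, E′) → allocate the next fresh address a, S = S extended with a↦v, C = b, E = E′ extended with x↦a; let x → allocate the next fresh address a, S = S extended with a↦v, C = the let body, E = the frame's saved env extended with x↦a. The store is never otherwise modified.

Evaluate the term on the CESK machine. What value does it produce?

Answer: 8

Machine steps:
t=0: [C=(let u = 8 in (if0 u then (((λq. q) u) - (let q = 0 in 6)) else (if0 (u + 0) then 0 else ((λw. ((λv. u) 5)) 7)))) | E=∅ | S=∅ | K=∅]
t=1: [C=8 | E=∅ | S=∅ | K=[let u]]
t=2: [C=(if0 u then (((λq. q) u) - (let q = 0 in 6)) else (if0 (u + 0) then 0 else ((λw. ((λv. u) 5)) 7))) | E={u↦0} | S={0↦8} | K=∅]
t=3: [C=u | E={u↦0} | S={0↦8} | K=[if0]]
t=4: [C=(if0 (u + 0) then 0 else ((λw. ((λv. u) 5)) 7)) | E={u↦0} | S={0↦8} | K=∅]
t=5: [C=(u + 0) | E={u↦0} | S={0↦8} | K=[if0]]
t=6: [C=u | E={u↦0} | S={0↦8} | K=[addR :: if0]]
t=7: [C=0 | E={u↦0} | S={0↦8} | K=[addL(8) :: if0]]
t=8: [C=((λw. ((λv. u) 5)) 7) | E={u↦0} | S={0↦8} | K=∅]
t=9: [C=(λw. ((λv. u) 5)) | E={u↦0} | S={0↦8} | K=[arg]]
t=10: [C=7 | E={u↦0} | S={0↦8} | K=[fun]]
t=11: [C=((λv. u) 5) | E={w↦1, u↦0} | S={0↦8, 1↦7} | K=∅]
t=12: [C=(λv. u) | E={w↦1, u↦0} | S={0↦8, 1↦7} | K=[arg]]
t=13: [C=5 | E={w↦1, u↦0} | S={0↦8, 1↦7} | K=[fun]]
t=14: [C=u | E={v↦2, w↦1, u↦0} | S={0↦8, 1↦7, 2↦5} | K=∅]
→ final value 8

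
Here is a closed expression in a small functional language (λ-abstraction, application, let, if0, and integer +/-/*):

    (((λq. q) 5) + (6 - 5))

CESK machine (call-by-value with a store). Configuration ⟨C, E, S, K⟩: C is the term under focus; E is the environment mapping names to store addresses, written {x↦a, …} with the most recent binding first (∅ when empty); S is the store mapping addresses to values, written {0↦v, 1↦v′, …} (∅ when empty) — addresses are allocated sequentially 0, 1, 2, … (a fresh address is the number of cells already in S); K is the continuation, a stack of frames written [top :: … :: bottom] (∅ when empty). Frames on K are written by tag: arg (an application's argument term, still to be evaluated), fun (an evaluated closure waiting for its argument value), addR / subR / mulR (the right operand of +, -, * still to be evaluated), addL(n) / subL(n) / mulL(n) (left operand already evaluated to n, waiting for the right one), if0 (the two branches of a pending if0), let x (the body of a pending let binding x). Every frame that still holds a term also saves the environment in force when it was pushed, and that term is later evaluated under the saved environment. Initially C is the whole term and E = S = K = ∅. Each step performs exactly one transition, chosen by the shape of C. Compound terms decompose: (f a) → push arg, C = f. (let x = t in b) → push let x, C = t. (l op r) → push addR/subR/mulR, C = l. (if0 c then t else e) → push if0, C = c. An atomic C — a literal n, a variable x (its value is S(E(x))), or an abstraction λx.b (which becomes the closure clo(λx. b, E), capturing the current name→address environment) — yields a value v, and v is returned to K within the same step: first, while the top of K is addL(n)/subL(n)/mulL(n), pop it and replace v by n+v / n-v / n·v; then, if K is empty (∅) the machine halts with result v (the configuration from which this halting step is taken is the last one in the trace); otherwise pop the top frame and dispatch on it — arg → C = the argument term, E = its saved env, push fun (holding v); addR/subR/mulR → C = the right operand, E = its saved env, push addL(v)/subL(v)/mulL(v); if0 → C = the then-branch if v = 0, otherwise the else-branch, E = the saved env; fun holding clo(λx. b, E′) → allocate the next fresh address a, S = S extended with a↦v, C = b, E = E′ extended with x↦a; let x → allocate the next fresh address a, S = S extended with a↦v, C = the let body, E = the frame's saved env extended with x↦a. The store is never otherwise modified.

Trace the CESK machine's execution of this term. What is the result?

Answer: 6

Derivation:
step 0: ⟨C=(((λq. q) 5) + (6 - 5)); E=∅; S=∅; K=∅⟩
step 1: ⟨C=((λq. q) 5); E=∅; S=∅; K=[addR]⟩
step 2: ⟨C=(λq. q); E=∅; S=∅; K=[arg :: addR]⟩
step 3: ⟨C=5; E=∅; S=∅; K=[fun :: addR]⟩
step 4: ⟨C=q; E={q↦0}; S={0↦5}; K=[addR]⟩
step 5: ⟨C=(6 - 5); E=∅; S={0↦5}; K=[addL(5)]⟩
step 6: ⟨C=6; E=∅; S={0↦5}; K=[subR :: addL(5)]⟩
step 7: ⟨C=5; E=∅; S={0↦5}; K=[subL(6) :: addL(5)]⟩
→ final value 6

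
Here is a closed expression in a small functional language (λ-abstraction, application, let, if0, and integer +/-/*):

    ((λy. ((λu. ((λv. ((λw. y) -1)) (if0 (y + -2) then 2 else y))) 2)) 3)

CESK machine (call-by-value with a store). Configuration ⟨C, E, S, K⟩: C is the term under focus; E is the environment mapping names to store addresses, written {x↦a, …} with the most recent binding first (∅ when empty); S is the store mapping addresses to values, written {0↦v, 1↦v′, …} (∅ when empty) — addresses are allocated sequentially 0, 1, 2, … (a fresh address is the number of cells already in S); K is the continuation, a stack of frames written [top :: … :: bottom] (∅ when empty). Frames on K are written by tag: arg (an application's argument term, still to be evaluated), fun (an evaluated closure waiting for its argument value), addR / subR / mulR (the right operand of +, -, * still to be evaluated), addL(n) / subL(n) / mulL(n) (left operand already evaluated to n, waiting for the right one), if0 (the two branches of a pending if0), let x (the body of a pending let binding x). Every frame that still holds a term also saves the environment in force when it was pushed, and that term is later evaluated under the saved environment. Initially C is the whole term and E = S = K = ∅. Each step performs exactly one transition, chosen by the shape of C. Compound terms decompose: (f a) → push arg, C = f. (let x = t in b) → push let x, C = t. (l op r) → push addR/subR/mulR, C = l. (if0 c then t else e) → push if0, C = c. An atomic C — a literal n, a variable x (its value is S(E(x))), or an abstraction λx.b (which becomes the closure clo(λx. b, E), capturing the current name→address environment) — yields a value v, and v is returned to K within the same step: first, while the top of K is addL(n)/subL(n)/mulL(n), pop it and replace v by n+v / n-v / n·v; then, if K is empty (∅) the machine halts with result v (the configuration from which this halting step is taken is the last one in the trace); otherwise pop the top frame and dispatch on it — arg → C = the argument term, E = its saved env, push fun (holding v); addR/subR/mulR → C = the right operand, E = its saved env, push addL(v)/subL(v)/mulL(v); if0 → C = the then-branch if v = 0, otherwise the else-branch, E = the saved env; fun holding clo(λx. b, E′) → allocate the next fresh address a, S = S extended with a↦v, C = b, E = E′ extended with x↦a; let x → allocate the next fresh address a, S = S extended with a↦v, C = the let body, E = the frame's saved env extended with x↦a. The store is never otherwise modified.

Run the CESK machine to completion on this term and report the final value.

t=0: <C=((λy. ((λu. ((λv. ((λw. y) -1)) (if0 (y + -2) then 2 else y))) 2)) 3), E=∅, S=∅, K=∅>
t=1: <C=(λy. ((λu. ((λv. ((λw. y) -1)) (if0 (y + -2) then 2 else y))) 2)), E=∅, S=∅, K=[arg]>
t=2: <C=3, E=∅, S=∅, K=[fun]>
t=3: <C=((λu. ((λv. ((λw. y) -1)) (if0 (y + -2) then 2 else y))) 2), E={y↦0}, S={0↦3}, K=∅>
t=4: <C=(λu. ((λv. ((λw. y) -1)) (if0 (y + -2) then 2 else y))), E={y↦0}, S={0↦3}, K=[arg]>
t=5: <C=2, E={y↦0}, S={0↦3}, K=[fun]>
t=6: <C=((λv. ((λw. y) -1)) (if0 (y + -2) then 2 else y)), E={u↦1, y↦0}, S={0↦3, 1↦2}, K=∅>
t=7: <C=(λv. ((λw. y) -1)), E={u↦1, y↦0}, S={0↦3, 1↦2}, K=[arg]>
t=8: <C=(if0 (y + -2) then 2 else y), E={u↦1, y↦0}, S={0↦3, 1↦2}, K=[fun]>
t=9: <C=(y + -2), E={u↦1, y↦0}, S={0↦3, 1↦2}, K=[if0 :: fun]>
t=10: <C=y, E={u↦1, y↦0}, S={0↦3, 1↦2}, K=[addR :: if0 :: fun]>
t=11: <C=-2, E={u↦1, y↦0}, S={0↦3, 1↦2}, K=[addL(3) :: if0 :: fun]>
t=12: <C=y, E={u↦1, y↦0}, S={0↦3, 1↦2}, K=[fun]>
t=13: <C=((λw. y) -1), E={v↦2, u↦1, y↦0}, S={0↦3, 1↦2, 2↦3}, K=∅>
t=14: <C=(λw. y), E={v↦2, u↦1, y↦0}, S={0↦3, 1↦2, 2↦3}, K=[arg]>
t=15: <C=-1, E={v↦2, u↦1, y↦0}, S={0↦3, 1↦2, 2↦3}, K=[fun]>
t=16: <C=y, E={w↦3, v↦2, u↦1, y↦0}, S={0↦3, 1↦2, 2↦3, 3↦-1}, K=∅>
→ final value 3

Answer: 3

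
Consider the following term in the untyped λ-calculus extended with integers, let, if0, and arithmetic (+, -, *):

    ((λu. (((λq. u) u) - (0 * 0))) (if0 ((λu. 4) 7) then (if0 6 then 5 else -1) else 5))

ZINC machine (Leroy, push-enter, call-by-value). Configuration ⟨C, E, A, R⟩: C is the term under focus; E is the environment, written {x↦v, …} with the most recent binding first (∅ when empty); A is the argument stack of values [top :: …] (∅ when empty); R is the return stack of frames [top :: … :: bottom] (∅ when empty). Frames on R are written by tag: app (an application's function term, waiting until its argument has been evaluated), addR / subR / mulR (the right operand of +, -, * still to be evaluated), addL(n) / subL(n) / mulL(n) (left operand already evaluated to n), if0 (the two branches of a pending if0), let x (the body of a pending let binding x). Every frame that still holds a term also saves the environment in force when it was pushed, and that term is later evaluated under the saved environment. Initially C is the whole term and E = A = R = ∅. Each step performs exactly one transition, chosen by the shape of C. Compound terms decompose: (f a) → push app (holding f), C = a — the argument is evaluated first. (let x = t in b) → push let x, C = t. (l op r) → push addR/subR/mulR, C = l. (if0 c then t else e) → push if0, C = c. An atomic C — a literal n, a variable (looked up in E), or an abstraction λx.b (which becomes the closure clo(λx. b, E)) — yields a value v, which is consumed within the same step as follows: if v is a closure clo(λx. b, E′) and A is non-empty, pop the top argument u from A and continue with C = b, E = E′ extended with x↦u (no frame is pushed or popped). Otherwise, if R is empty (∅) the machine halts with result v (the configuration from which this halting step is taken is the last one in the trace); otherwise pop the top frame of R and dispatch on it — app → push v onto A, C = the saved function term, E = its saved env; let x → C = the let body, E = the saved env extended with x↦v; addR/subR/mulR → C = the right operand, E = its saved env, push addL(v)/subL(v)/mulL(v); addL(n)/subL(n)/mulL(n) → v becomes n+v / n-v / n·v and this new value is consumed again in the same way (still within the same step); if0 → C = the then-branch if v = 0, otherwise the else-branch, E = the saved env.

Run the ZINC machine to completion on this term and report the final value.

Answer: 5

Machine steps:
step 0: [C=((λu. (((λq. u) u) - (0 * 0))) (if0 ((λu. 4) 7) then (if0 6 then 5 else -1) else 5)) | E=∅ | A=∅ | R=∅]
step 1: [C=(if0 ((λu. 4) 7) then (if0 6 then 5 else -1) else 5) | E=∅ | A=∅ | R=[app]]
step 2: [C=((λu. 4) 7) | E=∅ | A=∅ | R=[if0 :: app]]
step 3: [C=7 | E=∅ | A=∅ | R=[app :: if0 :: app]]
step 4: [C=(λu. 4) | E=∅ | A=[7] | R=[if0 :: app]]
step 5: [C=4 | E={u↦7} | A=∅ | R=[if0 :: app]]
step 6: [C=5 | E=∅ | A=∅ | R=[app]]
step 7: [C=(λu. (((λq. u) u) - (0 * 0))) | E=∅ | A=[5] | R=∅]
step 8: [C=(((λq. u) u) - (0 * 0)) | E={u↦5} | A=∅ | R=∅]
step 9: [C=((λq. u) u) | E={u↦5} | A=∅ | R=[subR]]
step 10: [C=u | E={u↦5} | A=∅ | R=[app :: subR]]
step 11: [C=(λq. u) | E={u↦5} | A=[5] | R=[subR]]
step 12: [C=u | E={q↦5, u↦5} | A=∅ | R=[subR]]
step 13: [C=(0 * 0) | E={u↦5} | A=∅ | R=[subL(5)]]
step 14: [C=0 | E={u↦5} | A=∅ | R=[mulR :: subL(5)]]
step 15: [C=0 | E={u↦5} | A=∅ | R=[mulL(0) :: subL(5)]]
→ final value 5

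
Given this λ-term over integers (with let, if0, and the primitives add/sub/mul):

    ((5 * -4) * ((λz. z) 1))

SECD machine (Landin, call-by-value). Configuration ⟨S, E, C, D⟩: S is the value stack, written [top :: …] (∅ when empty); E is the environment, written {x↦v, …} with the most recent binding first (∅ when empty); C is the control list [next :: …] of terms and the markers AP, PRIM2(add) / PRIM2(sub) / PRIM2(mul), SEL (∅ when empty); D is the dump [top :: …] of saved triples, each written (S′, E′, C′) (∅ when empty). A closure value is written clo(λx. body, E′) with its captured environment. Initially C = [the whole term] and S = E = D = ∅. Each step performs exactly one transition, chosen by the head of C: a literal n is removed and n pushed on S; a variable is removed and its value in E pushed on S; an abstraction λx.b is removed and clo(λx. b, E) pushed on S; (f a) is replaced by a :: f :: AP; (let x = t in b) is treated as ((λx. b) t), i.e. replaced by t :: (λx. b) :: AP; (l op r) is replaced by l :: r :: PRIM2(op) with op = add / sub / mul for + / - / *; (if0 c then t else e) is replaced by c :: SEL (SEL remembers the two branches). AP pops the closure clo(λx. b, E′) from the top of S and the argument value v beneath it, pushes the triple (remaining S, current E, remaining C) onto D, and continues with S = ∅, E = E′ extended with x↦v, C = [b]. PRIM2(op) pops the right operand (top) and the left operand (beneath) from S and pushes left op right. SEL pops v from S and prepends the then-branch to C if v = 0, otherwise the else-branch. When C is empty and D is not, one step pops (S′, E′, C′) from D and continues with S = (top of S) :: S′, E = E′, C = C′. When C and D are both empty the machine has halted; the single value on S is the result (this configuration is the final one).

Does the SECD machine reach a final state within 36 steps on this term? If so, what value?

step 0: [S=∅ | E=∅ | C=[((5 * -4) * ((λz. z) 1))] | D=∅]
step 1: [S=∅ | E=∅ | C=[(5 * -4) :: ((λz. z) 1) :: PRIM2(mul)] | D=∅]
step 2: [S=∅ | E=∅ | C=[5 :: -4 :: PRIM2(mul) :: ((λz. z) 1) :: PRIM2(mul)] | D=∅]
step 3: [S=[5] | E=∅ | C=[-4 :: PRIM2(mul) :: ((λz. z) 1) :: PRIM2(mul)] | D=∅]
step 4: [S=[-4 :: 5] | E=∅ | C=[PRIM2(mul) :: ((λz. z) 1) :: PRIM2(mul)] | D=∅]
step 5: [S=[-20] | E=∅ | C=[((λz. z) 1) :: PRIM2(mul)] | D=∅]
step 6: [S=[-20] | E=∅ | C=[1 :: (λz. z) :: AP :: PRIM2(mul)] | D=∅]
step 7: [S=[1 :: -20] | E=∅ | C=[(λz. z) :: AP :: PRIM2(mul)] | D=∅]
step 8: [S=[clo(λz. z, ∅) :: 1 :: -20] | E=∅ | C=[AP :: PRIM2(mul)] | D=∅]
step 9: [S=∅ | E={z↦1} | C=[z] | D=[([-20], ∅, [PRIM2(mul)])]]
step 10: [S=[1] | E={z↦1} | C=∅ | D=[([-20], ∅, [PRIM2(mul)])]]
step 11: [S=[1 :: -20] | E=∅ | C=[PRIM2(mul)] | D=∅]
step 12: [S=[-20] | E=∅ | C=∅ | D=∅]
→ final value -20

Answer: -20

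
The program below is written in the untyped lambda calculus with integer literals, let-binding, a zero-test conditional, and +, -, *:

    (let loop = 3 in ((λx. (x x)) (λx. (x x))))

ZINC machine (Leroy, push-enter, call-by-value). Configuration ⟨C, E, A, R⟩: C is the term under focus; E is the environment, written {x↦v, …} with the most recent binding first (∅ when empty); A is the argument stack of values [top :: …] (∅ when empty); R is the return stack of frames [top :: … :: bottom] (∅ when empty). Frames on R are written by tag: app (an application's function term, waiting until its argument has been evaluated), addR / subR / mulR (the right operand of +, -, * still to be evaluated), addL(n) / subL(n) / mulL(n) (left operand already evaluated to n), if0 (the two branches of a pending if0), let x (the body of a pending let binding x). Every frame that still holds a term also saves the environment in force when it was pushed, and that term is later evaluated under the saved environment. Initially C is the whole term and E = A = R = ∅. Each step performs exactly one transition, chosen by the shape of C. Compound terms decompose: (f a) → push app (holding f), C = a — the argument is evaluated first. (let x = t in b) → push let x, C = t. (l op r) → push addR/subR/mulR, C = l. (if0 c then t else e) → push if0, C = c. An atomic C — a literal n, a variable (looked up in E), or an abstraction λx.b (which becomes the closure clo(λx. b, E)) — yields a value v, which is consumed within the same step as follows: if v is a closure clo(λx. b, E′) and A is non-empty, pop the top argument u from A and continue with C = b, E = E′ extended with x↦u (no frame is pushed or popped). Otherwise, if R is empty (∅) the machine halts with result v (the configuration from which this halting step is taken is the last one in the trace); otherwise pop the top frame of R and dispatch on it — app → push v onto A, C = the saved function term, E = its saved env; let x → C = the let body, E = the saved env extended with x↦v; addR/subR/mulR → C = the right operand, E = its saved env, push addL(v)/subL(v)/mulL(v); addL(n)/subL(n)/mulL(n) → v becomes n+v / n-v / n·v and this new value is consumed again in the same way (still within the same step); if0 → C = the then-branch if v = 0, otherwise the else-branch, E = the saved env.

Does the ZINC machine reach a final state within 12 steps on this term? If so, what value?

t=0: ⟨C=(let loop = 3 in ((λx. (x x)) (λx. (x x)))); E=∅; A=∅; R=∅⟩
t=1: ⟨C=3; E=∅; A=∅; R=[let loop]⟩
t=2: ⟨C=((λx. (x x)) (λx. (x x))); E={loop↦3}; A=∅; R=∅⟩
t=3: ⟨C=(λx. (x x)); E={loop↦3}; A=∅; R=[app]⟩
t=4: ⟨C=(λx. (x x)); E={loop↦3}; A=[clo(λx. (x x), {loop↦3})]; R=∅⟩
t=5: ⟨C=(x x); E={x↦clo(λx. (x x), {loop↦3}), loop↦3}; A=∅; R=∅⟩
t=6: ⟨C=x; E={x↦clo(λx. (x x), {loop↦3}), loop↦3}; A=∅; R=[app]⟩
t=7: ⟨C=x; E={x↦clo(λx. (x x), {loop↦3}), loop↦3}; A=[clo(λx. (x x), {loop↦3})]; R=∅⟩
… configuration repeats with period 3 (steps 5–7 recur indefinitely) …

Answer: DIVERGES (no final state within 12 steps)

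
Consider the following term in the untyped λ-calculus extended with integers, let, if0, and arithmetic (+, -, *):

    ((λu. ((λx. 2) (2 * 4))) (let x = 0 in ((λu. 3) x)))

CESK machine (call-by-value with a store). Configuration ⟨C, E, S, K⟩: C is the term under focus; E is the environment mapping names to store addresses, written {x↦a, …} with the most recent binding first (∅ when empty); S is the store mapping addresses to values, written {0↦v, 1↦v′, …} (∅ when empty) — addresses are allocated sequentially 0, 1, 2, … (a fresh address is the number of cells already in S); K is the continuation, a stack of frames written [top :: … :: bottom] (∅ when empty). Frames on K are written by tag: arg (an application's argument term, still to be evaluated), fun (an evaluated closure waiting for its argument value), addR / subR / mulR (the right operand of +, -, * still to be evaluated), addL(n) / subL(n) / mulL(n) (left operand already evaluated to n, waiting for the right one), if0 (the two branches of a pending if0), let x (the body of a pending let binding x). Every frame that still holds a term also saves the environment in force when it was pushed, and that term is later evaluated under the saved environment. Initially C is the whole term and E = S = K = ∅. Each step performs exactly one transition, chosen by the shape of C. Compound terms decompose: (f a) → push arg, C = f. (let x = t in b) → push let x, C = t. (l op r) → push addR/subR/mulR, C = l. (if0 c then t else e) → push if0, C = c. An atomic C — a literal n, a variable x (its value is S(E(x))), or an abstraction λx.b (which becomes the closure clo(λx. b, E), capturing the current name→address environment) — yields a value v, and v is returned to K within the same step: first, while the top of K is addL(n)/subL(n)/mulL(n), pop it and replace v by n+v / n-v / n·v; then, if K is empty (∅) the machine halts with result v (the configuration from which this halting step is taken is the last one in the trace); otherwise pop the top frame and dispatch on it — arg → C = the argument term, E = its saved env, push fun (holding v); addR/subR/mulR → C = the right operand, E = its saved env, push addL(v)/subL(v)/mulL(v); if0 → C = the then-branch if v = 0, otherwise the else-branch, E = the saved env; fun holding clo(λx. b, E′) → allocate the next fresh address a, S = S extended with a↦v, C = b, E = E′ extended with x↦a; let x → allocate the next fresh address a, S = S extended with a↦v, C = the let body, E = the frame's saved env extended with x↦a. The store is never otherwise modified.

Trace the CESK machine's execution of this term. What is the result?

Answer: 2

Execution trace:
step 0: [C=((λu. ((λx. 2) (2 * 4))) (let x = 0 in ((λu. 3) x))) | E=∅ | S=∅ | K=∅]
step 1: [C=(λu. ((λx. 2) (2 * 4))) | E=∅ | S=∅ | K=[arg]]
step 2: [C=(let x = 0 in ((λu. 3) x)) | E=∅ | S=∅ | K=[fun]]
step 3: [C=0 | E=∅ | S=∅ | K=[let x :: fun]]
step 4: [C=((λu. 3) x) | E={x↦0} | S={0↦0} | K=[fun]]
step 5: [C=(λu. 3) | E={x↦0} | S={0↦0} | K=[arg :: fun]]
step 6: [C=x | E={x↦0} | S={0↦0} | K=[fun :: fun]]
step 7: [C=3 | E={u↦1, x↦0} | S={0↦0, 1↦0} | K=[fun]]
step 8: [C=((λx. 2) (2 * 4)) | E={u↦2} | S={0↦0, 1↦0, 2↦3} | K=∅]
step 9: [C=(λx. 2) | E={u↦2} | S={0↦0, 1↦0, 2↦3} | K=[arg]]
step 10: [C=(2 * 4) | E={u↦2} | S={0↦0, 1↦0, 2↦3} | K=[fun]]
step 11: [C=2 | E={u↦2} | S={0↦0, 1↦0, 2↦3} | K=[mulR :: fun]]
step 12: [C=4 | E={u↦2} | S={0↦0, 1↦0, 2↦3} | K=[mulL(2) :: fun]]
step 13: [C=2 | E={x↦3, u↦2} | S={0↦0, 1↦0, 2↦3, 3↦8} | K=∅]
→ final value 2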